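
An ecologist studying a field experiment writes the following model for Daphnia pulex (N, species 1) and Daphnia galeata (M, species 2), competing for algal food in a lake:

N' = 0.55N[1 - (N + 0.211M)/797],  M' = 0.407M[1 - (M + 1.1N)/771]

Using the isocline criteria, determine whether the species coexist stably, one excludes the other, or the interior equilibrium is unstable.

species 1 excludes species 2

Compare the nullcline intercepts: K1/α12 = 797/0.211 = 3780 > K2 = 771; K2/α21 = 771/1.1 = 701 < K1 = 797.
Since the inequalities point opposite ways, species 1 can invade but species 2 cannot.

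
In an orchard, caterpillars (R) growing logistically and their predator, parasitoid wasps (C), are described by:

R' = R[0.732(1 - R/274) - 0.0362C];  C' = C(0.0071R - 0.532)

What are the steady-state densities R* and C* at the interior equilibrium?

R* ≈ 74.9, C* ≈ 14.7

From dC/dt = 0 with C > 0: 0.0071R* = 0.532, so R* = 74.9.
Substitute into dR/dt = 0: 0.732(1 - 74.9/274) = 0.0362C*.
The bracket is 0.727, giving C* = 0.532/0.0362 = 14.7.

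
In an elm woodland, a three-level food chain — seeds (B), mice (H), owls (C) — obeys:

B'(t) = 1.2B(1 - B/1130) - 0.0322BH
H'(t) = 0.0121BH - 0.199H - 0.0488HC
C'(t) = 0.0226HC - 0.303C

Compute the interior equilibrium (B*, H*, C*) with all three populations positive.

B* ≈ 723, H* ≈ 13.4, C* ≈ 175

From dC/dt = 0: 0.0226H* = 0.303, so H* = 13.4.
From dB/dt = 0: 1.2(1 - B*/1130) = 0.0322·13.4, giving B* = 1130·(1 - 0.36) = 723.
From dH/dt = 0: 0.0121·723 - 0.199 = 0.0488C*, so C* = 8.56/0.0488 = 175.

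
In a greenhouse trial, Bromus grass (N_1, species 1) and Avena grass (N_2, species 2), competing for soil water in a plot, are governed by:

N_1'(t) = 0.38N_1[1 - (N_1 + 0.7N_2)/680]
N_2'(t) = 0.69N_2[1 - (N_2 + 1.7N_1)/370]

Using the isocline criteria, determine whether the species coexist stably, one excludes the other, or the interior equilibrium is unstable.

Compare the nullcline intercepts: K1/α12 = 680/0.7 = 971 > K2 = 370; K2/α21 = 370/1.7 = 218 < K1 = 680.
Since the inequalities point opposite ways, species 1 can invade but species 2 cannot.

species 1 excludes species 2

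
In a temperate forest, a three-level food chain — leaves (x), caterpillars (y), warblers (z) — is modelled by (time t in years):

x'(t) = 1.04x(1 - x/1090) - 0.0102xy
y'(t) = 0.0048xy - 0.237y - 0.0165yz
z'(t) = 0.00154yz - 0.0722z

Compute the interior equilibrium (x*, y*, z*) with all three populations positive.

From dz/dt = 0: 0.00154y* = 0.0722, so y* = 46.9.
From dx/dt = 0: 1.04(1 - x*/1090) = 0.0102·46.9, giving x* = 1090·(1 - 0.46) = 589.
From dy/dt = 0: 0.0048·589 - 0.237 = 0.0165z*, so z* = 2.59/0.0165 = 157.

x* ≈ 589, y* ≈ 46.9, z* ≈ 157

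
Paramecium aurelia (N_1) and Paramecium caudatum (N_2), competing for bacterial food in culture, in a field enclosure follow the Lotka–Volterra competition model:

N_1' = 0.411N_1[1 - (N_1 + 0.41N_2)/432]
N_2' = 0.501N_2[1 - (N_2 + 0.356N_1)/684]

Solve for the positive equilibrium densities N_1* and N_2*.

Setting both brackets to zero gives the nullclines N_1 + 0.41N_2 = 432 and 0.356N_1 + N_2 = 684.
Substituting N_2 = 684 - 0.356N_1 into the first: N_1(1 - 0.41·0.356) = 432 - 0.41·684.
So N_1* = 152/0.854 = 177, and then N_2* = 684 - 0.356·177 = 621.

N_1* ≈ 177, N_2* ≈ 621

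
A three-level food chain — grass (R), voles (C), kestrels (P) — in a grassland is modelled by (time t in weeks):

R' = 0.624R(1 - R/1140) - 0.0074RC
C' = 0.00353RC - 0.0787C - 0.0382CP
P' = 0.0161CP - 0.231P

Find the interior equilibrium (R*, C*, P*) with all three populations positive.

R* ≈ 946, C* ≈ 14.3, P* ≈ 85.4

From dP/dt = 0: 0.0161C* = 0.231, so C* = 14.3.
From dR/dt = 0: 0.624(1 - R*/1140) = 0.0074·14.3, giving R* = 1140·(1 - 0.17) = 946.
From dC/dt = 0: 0.00353·946 - 0.0787 = 0.0382P*, so P* = 3.26/0.0382 = 85.4.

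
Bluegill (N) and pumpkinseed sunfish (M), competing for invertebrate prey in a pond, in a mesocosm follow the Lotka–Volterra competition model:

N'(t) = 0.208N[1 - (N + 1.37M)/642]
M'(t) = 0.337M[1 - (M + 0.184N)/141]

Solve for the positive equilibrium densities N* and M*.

N* ≈ 600, M* ≈ 30.6

Setting both brackets to zero gives the nullclines N + 1.37M = 642 and 0.184N + M = 141.
Substituting M = 141 - 0.184N into the first: N(1 - 1.37·0.184) = 642 - 1.37·141.
So N* = 449/0.748 = 600, and then M* = 141 - 0.184·600 = 30.6.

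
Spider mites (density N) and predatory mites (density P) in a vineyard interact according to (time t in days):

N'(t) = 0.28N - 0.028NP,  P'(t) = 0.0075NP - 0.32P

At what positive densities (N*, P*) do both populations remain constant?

Set dP/dt = 0 with P > 0: 0.0075N - 0.32 = 0, so N* = 0.32/0.0075 = 42.7.
Set dN/dt = 0 with N > 0: 0.28 - 0.028P = 0, so P* = 0.28/0.028 = 10.

N* ≈ 42.7, P* ≈ 10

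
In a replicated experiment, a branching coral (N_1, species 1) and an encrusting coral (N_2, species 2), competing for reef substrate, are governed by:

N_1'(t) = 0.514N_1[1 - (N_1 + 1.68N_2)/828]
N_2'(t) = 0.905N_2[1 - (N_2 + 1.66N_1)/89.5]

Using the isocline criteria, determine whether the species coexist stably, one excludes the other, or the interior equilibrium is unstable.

Compare the nullcline intercepts: K1/α12 = 828/1.68 = 493 > K2 = 89.5; K2/α21 = 89.5/1.66 = 53.9 < K1 = 828.
Since the inequalities point opposite ways, species 1 can invade but species 2 cannot.

species 1 excludes species 2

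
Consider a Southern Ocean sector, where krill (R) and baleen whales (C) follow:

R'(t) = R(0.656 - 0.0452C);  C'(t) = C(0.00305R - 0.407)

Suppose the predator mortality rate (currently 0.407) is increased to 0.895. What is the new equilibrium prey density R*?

At the interior fixed point, setting dC/dt = 0 with C > 0 fixes R* = (predator death rate)/(RC coefficient) — independent of the other coefficients.
With the change, R* = 0.895/0.00305 = 293; it rises from 133.

R* ≈ 293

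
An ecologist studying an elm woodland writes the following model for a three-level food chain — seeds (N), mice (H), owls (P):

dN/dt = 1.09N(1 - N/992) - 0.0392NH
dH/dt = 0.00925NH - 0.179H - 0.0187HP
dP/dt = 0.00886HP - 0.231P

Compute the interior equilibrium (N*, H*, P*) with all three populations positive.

From dP/dt = 0: 0.00886H* = 0.231, so H* = 26.1.
From dN/dt = 0: 1.09(1 - N*/992) = 0.0392·26.1, giving N* = 992·(1 - 0.938) = 61.9.
From dH/dt = 0: 0.00925·61.9 - 0.179 = 0.0187P*, so P* = 0.393/0.0187 = 21.

N* ≈ 61.9, H* ≈ 26.1, P* ≈ 21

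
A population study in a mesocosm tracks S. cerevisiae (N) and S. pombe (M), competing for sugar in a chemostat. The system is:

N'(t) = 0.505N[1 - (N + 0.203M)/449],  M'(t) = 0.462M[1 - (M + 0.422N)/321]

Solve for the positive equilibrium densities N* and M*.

Setting both brackets to zero gives the nullclines N + 0.203M = 449 and 0.422N + M = 321.
Substituting M = 321 - 0.422N into the first: N(1 - 0.203·0.422) = 449 - 0.203·321.
So N* = 384/0.914 = 420, and then M* = 321 - 0.422·420 = 144.

N* ≈ 420, M* ≈ 144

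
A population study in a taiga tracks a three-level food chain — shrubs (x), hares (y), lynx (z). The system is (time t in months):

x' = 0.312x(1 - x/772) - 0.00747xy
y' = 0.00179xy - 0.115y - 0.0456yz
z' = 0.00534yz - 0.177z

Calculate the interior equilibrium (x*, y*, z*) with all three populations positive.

x* ≈ 159, y* ≈ 33.1, z* ≈ 3.73

From dz/dt = 0: 0.00534y* = 0.177, so y* = 33.1.
From dx/dt = 0: 0.312(1 - x*/772) = 0.00747·33.1, giving x* = 772·(1 - 0.794) = 159.
From dy/dt = 0: 0.00179·159 - 0.115 = 0.0456z*, so z* = 0.17/0.0456 = 3.73.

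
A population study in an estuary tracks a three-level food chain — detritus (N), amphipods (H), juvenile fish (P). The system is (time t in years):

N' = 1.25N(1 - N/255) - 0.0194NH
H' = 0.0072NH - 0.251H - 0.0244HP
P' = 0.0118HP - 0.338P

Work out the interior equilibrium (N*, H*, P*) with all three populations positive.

N* ≈ 142, H* ≈ 28.6, P* ≈ 31.5

From dP/dt = 0: 0.0118H* = 0.338, so H* = 28.6.
From dN/dt = 0: 1.25(1 - N*/255) = 0.0194·28.6, giving N* = 255·(1 - 0.445) = 142.
From dH/dt = 0: 0.0072·142 - 0.251 = 0.0244P*, so P* = 0.769/0.0244 = 31.5.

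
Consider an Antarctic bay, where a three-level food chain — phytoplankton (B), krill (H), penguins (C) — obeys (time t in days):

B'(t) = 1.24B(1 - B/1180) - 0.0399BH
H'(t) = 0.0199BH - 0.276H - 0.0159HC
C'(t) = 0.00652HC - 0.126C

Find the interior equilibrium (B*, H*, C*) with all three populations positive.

B* ≈ 446, H* ≈ 19.3, C* ≈ 541

From dC/dt = 0: 0.00652H* = 0.126, so H* = 19.3.
From dB/dt = 0: 1.24(1 - B*/1180) = 0.0399·19.3, giving B* = 1180·(1 - 0.622) = 446.
From dH/dt = 0: 0.0199·446 - 0.276 = 0.0159C*, so C* = 8.6/0.0159 = 541.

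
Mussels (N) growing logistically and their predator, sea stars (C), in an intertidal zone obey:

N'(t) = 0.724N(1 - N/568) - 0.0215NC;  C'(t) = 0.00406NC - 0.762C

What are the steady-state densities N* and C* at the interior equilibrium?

From dC/dt = 0 with C > 0: 0.00406N* = 0.762, so N* = 188.
Substitute into dN/dt = 0: 0.724(1 - 188/568) = 0.0215C*.
The bracket is 0.67, giving C* = 0.485/0.0215 = 22.5.

N* ≈ 188, C* ≈ 22.5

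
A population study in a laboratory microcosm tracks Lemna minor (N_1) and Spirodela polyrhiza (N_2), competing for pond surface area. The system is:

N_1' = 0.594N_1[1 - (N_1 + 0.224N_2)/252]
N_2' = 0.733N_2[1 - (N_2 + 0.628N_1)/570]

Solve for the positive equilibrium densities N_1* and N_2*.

N_1* ≈ 145, N_2* ≈ 479

Setting both brackets to zero gives the nullclines N_1 + 0.224N_2 = 252 and 0.628N_1 + N_2 = 570.
Substituting N_2 = 570 - 0.628N_1 into the first: N_1(1 - 0.224·0.628) = 252 - 0.224·570.
So N_1* = 124/0.859 = 145, and then N_2* = 570 - 0.628·145 = 479.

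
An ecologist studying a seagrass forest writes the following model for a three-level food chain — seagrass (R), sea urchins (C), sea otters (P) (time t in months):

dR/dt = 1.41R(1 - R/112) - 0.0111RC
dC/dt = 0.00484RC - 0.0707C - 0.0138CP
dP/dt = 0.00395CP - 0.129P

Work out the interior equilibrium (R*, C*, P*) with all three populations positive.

R* ≈ 83.2, C* ≈ 32.7, P* ≈ 24.1

From dP/dt = 0: 0.00395C* = 0.129, so C* = 32.7.
From dR/dt = 0: 1.41(1 - R*/112) = 0.0111·32.7, giving R* = 112·(1 - 0.257) = 83.2.
From dC/dt = 0: 0.00484·83.2 - 0.0707 = 0.0138P*, so P* = 0.332/0.0138 = 24.1.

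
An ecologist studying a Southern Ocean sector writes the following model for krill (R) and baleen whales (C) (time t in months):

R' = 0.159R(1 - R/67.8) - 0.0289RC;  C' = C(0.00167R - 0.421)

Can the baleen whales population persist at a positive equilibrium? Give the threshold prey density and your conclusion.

Threshold R = 252; K < 252, so no, the predator goes extinct.

The predator equation gives dC/dt > 0 only when R > 0.421/0.00167 = 252.
Without the predator, R → K = 67.8. Since 67.8 < 252, the predator cannot invade.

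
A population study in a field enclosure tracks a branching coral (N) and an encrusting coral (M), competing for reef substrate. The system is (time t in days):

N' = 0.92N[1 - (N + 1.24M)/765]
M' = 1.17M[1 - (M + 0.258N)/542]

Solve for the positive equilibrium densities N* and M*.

Setting both brackets to zero gives the nullclines N + 1.24M = 765 and 0.258N + M = 542.
Substituting M = 542 - 0.258N into the first: N(1 - 1.24·0.258) = 765 - 1.24·542.
So N* = 92.9/0.68 = 137, and then M* = 542 - 0.258·137 = 507.

N* ≈ 137, M* ≈ 507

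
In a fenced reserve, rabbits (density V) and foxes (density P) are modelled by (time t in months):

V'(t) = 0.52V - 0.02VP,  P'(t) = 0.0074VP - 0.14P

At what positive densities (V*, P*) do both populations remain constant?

Set dP/dt = 0 with P > 0: 0.0074V - 0.14 = 0, so V* = 0.14/0.0074 = 18.9.
Set dV/dt = 0 with V > 0: 0.52 - 0.02P = 0, so P* = 0.52/0.02 = 26.

V* ≈ 18.9, P* ≈ 26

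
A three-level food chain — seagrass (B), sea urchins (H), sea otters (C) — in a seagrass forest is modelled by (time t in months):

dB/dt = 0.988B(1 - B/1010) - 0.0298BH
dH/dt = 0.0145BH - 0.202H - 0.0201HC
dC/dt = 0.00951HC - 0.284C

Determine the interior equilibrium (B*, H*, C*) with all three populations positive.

From dC/dt = 0: 0.00951H* = 0.284, so H* = 29.9.
From dB/dt = 0: 0.988(1 - B*/1010) = 0.0298·29.9, giving B* = 1010·(1 - 0.901) = 100.
From dH/dt = 0: 0.0145·100 - 0.202 = 0.0201C*, so C* = 1.25/0.0201 = 62.3.

B* ≈ 100, H* ≈ 29.9, C* ≈ 62.3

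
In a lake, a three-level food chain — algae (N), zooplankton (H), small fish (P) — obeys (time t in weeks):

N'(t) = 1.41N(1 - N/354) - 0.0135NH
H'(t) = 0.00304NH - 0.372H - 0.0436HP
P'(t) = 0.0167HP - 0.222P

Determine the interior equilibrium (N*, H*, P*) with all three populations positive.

From dP/dt = 0: 0.0167H* = 0.222, so H* = 13.3.
From dN/dt = 0: 1.41(1 - N*/354) = 0.0135·13.3, giving N* = 354·(1 - 0.127) = 309.
From dH/dt = 0: 0.00304·309 - 0.372 = 0.0436P*, so P* = 0.567/0.0436 = 13.

N* ≈ 309, H* ≈ 13.3, P* ≈ 13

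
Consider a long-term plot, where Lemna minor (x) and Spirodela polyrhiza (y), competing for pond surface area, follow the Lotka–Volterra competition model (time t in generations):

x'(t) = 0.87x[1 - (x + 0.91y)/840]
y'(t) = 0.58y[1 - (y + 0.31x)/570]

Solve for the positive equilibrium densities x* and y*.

Setting both brackets to zero gives the nullclines x + 0.91y = 840 and 0.31x + y = 570.
Substituting y = 570 - 0.31x into the first: x(1 - 0.91·0.31) = 840 - 0.91·570.
So x* = 321/0.718 = 448, and then y* = 570 - 0.31·448 = 431.

x* ≈ 448, y* ≈ 431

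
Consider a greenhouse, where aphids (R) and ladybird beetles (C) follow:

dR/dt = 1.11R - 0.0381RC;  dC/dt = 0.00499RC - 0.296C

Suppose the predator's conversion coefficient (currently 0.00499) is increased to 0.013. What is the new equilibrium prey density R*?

R* ≈ 22.8

At the interior fixed point, setting dC/dt = 0 with C > 0 fixes R* = (predator death rate)/(RC coefficient) — independent of the other coefficients.
With the change, R* = 0.296/0.013 = 22.8; it falls from 59.3.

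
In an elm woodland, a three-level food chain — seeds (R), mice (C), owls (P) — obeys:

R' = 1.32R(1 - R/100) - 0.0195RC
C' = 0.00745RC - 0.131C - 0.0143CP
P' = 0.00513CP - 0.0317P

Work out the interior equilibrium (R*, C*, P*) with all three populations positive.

From dP/dt = 0: 0.00513C* = 0.0317, so C* = 6.18.
From dR/dt = 0: 1.32(1 - R*/100) = 0.0195·6.18, giving R* = 100·(1 - 0.0913) = 90.9.
From dC/dt = 0: 0.00745·90.9 - 0.131 = 0.0143P*, so P* = 0.546/0.0143 = 38.2.

R* ≈ 90.9, C* ≈ 6.18, P* ≈ 38.2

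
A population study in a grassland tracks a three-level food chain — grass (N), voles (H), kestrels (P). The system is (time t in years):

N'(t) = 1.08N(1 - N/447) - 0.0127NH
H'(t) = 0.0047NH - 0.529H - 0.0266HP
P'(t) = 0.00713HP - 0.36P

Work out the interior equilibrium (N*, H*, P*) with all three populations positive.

From dP/dt = 0: 0.00713H* = 0.36, so H* = 50.5.
From dN/dt = 0: 1.08(1 - N*/447) = 0.0127·50.5, giving N* = 447·(1 - 0.594) = 182.
From dH/dt = 0: 0.0047·182 - 0.529 = 0.0266P*, so P* = 0.325/0.0266 = 12.2.

N* ≈ 182, H* ≈ 50.5, P* ≈ 12.2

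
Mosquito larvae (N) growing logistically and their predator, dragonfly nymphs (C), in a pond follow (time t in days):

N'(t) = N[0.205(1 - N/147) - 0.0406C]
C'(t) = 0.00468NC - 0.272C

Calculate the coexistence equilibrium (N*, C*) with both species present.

N* ≈ 58.1, C* ≈ 3.05

From dC/dt = 0 with C > 0: 0.00468N* = 0.272, so N* = 58.1.
Substitute into dN/dt = 0: 0.205(1 - 58.1/147) = 0.0406C*.
The bracket is 0.605, giving C* = 0.124/0.0406 = 3.05.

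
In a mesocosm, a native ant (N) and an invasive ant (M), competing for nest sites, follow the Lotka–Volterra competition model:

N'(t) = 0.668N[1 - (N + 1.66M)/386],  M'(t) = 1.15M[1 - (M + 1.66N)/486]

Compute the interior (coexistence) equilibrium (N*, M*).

Setting both brackets to zero gives the nullclines N + 1.66M = 386 and 1.66N + M = 486.
Substituting M = 486 - 1.66N into the first: N(1 - 1.66·1.66) = 386 - 1.66·486.
So N* = -421/-1.76 = 240, and then M* = 486 - 1.66·240 = 88.2.

N* ≈ 240, M* ≈ 88.2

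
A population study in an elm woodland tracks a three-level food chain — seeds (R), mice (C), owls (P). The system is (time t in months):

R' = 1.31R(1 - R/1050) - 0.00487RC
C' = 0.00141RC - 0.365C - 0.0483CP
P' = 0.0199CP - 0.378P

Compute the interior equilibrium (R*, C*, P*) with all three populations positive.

R* ≈ 976, C* ≈ 19, P* ≈ 20.9

From dP/dt = 0: 0.0199C* = 0.378, so C* = 19.
From dR/dt = 0: 1.31(1 - R*/1050) = 0.00487·19, giving R* = 1050·(1 - 0.0706) = 976.
From dC/dt = 0: 0.00141·976 - 0.365 = 0.0483P*, so P* = 1.01/0.0483 = 20.9.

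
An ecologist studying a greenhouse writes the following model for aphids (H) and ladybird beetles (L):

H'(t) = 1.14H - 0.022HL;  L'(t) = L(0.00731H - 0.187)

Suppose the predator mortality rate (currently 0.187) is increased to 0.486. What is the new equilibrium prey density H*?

At the interior fixed point, setting dL/dt = 0 with L > 0 fixes H* = (predator death rate)/(HL coefficient) — independent of the other coefficients.
With the change, H* = 0.486/0.00731 = 66.5; it rises from 25.6.

H* ≈ 66.5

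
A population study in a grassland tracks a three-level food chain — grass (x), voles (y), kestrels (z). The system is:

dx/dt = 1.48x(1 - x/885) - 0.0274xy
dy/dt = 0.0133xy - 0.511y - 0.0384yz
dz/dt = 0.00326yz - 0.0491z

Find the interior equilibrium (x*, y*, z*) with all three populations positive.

x* ≈ 638, y* ≈ 15.1, z* ≈ 208

From dz/dt = 0: 0.00326y* = 0.0491, so y* = 15.1.
From dx/dt = 0: 1.48(1 - x*/885) = 0.0274·15.1, giving x* = 885·(1 - 0.279) = 638.
From dy/dt = 0: 0.0133·638 - 0.511 = 0.0384z*, so z* = 7.98/0.0384 = 208.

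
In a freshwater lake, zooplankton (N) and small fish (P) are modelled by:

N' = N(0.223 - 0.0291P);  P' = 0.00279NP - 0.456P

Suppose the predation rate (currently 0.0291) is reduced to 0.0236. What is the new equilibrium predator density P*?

P* ≈ 9.45

At the interior fixed point, setting dN/dt = 0 with N > 0 fixes P* = (prey growth rate)/(NP coefficient) — independent of the other coefficients.
With the change, P* = 0.223/0.0236 = 9.45; it rises from 7.66.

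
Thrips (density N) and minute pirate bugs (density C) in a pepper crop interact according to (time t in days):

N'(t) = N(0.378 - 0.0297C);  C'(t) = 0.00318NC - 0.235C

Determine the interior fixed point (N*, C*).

N* ≈ 73.9, C* ≈ 12.7

Set dC/dt = 0 with C > 0: 0.00318N - 0.235 = 0, so N* = 0.235/0.00318 = 73.9.
Set dN/dt = 0 with N > 0: 0.378 - 0.0297C = 0, so C* = 0.378/0.0297 = 12.7.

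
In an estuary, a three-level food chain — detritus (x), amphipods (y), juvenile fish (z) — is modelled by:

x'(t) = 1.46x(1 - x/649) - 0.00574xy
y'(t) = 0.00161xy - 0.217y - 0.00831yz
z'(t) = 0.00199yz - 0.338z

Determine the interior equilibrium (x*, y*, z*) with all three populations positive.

From dz/dt = 0: 0.00199y* = 0.338, so y* = 170.
From dx/dt = 0: 1.46(1 - x*/649) = 0.00574·170, giving x* = 649·(1 - 0.668) = 216.
From dy/dt = 0: 0.00161·216 - 0.217 = 0.00831z*, so z* = 0.13/0.00831 = 15.7.

x* ≈ 216, y* ≈ 170, z* ≈ 15.7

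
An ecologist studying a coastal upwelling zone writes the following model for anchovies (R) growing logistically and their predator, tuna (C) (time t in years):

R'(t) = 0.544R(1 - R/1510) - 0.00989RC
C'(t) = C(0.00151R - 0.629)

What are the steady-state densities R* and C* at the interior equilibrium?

R* ≈ 417, C* ≈ 39.8

From dC/dt = 0 with C > 0: 0.00151R* = 0.629, so R* = 417.
Substitute into dR/dt = 0: 0.544(1 - 417/1510) = 0.00989C*.
The bracket is 0.724, giving C* = 0.394/0.00989 = 39.8.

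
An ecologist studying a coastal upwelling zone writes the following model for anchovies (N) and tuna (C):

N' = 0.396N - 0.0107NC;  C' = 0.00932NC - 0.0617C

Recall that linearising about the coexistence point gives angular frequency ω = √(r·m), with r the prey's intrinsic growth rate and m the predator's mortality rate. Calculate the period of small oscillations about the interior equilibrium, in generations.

T ≈ 40.2 generations

Here r = 0.396 and m = 0.0617, so r·m = 0.0244.
ω = √0.0244 = 0.156 per generation, hence T = 2π/ω ≈ 40.2 generations.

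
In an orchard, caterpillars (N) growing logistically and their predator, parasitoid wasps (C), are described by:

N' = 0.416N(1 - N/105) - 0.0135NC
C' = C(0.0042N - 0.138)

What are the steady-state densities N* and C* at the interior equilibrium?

N* ≈ 32.9, C* ≈ 21.2

From dC/dt = 0 with C > 0: 0.0042N* = 0.138, so N* = 32.9.
Substitute into dN/dt = 0: 0.416(1 - 32.9/105) = 0.0135C*.
The bracket is 0.687, giving C* = 0.286/0.0135 = 21.2.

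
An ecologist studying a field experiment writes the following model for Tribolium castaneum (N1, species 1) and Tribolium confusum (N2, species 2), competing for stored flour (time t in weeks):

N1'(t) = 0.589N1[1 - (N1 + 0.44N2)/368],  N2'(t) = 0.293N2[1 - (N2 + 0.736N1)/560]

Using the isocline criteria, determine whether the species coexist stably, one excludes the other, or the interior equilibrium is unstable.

Compare the nullcline intercepts: K1/α12 = 368/0.44 = 836 > K2 = 560; K2/α21 = 560/0.736 = 761 > K1 = 368.
Since both inequalities hold, each species can invade when rare, so the interior equilibrium is stable.

stable coexistence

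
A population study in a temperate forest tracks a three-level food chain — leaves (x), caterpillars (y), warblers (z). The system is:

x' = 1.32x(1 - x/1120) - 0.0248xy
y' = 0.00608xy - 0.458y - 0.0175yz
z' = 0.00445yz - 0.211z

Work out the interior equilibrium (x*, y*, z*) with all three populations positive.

From dz/dt = 0: 0.00445y* = 0.211, so y* = 47.4.
From dx/dt = 0: 1.32(1 - x*/1120) = 0.0248·47.4, giving x* = 1120·(1 - 0.891) = 122.
From dy/dt = 0: 0.00608·122 - 0.458 = 0.0175z*, so z* = 0.285/0.0175 = 16.3.

x* ≈ 122, y* ≈ 47.4, z* ≈ 16.3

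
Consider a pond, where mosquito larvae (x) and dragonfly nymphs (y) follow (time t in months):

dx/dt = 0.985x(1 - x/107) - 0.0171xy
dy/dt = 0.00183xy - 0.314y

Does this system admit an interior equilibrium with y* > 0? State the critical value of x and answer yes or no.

Threshold x = 172; K < 172, so no, the predator goes extinct.

The predator equation gives dy/dt > 0 only when x > 0.314/0.00183 = 172.
Without the predator, x → K = 107. Since 107 < 172, the predator cannot invade.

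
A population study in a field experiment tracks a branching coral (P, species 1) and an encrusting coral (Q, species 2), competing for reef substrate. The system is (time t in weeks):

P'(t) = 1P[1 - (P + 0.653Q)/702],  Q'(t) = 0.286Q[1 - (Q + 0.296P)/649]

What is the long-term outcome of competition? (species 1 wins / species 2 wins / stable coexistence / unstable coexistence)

Compare the nullcline intercepts: K1/α12 = 702/0.653 = 1080 > K2 = 649; K2/α21 = 649/0.296 = 2190 > K1 = 702.
Since both inequalities hold, each species can invade when rare, so the interior equilibrium is stable.

stable coexistence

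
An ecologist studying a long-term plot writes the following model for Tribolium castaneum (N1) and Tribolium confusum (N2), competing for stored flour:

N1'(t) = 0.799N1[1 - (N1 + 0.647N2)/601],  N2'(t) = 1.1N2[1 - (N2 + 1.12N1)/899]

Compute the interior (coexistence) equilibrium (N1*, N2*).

Setting both brackets to zero gives the nullclines N1 + 0.647N2 = 601 and 1.12N1 + N2 = 899.
Substituting N2 = 899 - 1.12N1 into the first: N1(1 - 0.647·1.12) = 601 - 0.647·899.
So N1* = 19.3/0.275 = 70.3, and then N2* = 899 - 1.12·70.3 = 820.

N1* ≈ 70.3, N2* ≈ 820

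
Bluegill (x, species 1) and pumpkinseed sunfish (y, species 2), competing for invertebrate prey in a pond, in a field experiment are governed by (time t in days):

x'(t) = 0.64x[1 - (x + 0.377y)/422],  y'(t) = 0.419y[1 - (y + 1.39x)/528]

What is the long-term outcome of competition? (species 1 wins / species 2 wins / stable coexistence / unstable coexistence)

Compare the nullcline intercepts: K1/α12 = 422/0.377 = 1120 > K2 = 528; K2/α21 = 528/1.39 = 380 < K1 = 422.
Since the inequalities point opposite ways, species 1 can invade but species 2 cannot.

species 1 excludes species 2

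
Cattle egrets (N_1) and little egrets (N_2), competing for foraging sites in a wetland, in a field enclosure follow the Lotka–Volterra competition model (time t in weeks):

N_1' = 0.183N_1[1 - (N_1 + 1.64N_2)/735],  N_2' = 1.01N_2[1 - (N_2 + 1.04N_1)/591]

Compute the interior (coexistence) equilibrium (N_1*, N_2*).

N_1* ≈ 332, N_2* ≈ 246

Setting both brackets to zero gives the nullclines N_1 + 1.64N_2 = 735 and 1.04N_1 + N_2 = 591.
Substituting N_2 = 591 - 1.04N_1 into the first: N_1(1 - 1.64·1.04) = 735 - 1.64·591.
So N_1* = -234/-0.706 = 332, and then N_2* = 591 - 1.04·332 = 246.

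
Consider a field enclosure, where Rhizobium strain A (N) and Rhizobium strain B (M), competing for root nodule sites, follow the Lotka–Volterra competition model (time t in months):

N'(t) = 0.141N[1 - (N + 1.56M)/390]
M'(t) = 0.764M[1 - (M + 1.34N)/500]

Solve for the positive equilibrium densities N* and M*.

N* ≈ 358, M* ≈ 20.7

Setting both brackets to zero gives the nullclines N + 1.56M = 390 and 1.34N + M = 500.
Substituting M = 500 - 1.34N into the first: N(1 - 1.56·1.34) = 390 - 1.56·500.
So N* = -390/-1.09 = 358, and then M* = 500 - 1.34·358 = 20.7.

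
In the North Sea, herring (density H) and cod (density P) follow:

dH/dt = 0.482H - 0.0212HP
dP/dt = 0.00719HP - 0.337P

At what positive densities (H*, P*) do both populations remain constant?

Set dP/dt = 0 with P > 0: 0.00719H - 0.337 = 0, so H* = 0.337/0.00719 = 46.9.
Set dH/dt = 0 with H > 0: 0.482 - 0.0212P = 0, so P* = 0.482/0.0212 = 22.7.

H* ≈ 46.9, P* ≈ 22.7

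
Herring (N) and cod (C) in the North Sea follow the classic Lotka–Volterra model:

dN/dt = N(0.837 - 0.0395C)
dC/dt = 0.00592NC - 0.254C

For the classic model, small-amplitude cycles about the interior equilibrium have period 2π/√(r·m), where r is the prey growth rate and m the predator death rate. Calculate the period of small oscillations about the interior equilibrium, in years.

T ≈ 13.6 years

Here r = 0.837 and m = 0.254, so r·m = 0.213.
ω = √0.213 = 0.461 per year, hence T = 2π/ω ≈ 13.6 years.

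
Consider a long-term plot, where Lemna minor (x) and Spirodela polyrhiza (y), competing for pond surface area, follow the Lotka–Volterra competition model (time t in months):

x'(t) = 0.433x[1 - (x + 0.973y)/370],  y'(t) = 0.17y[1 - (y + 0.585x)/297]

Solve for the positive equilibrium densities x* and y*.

Setting both brackets to zero gives the nullclines x + 0.973y = 370 and 0.585x + y = 297.
Substituting y = 297 - 0.585x into the first: x(1 - 0.973·0.585) = 370 - 0.973·297.
So x* = 81/0.431 = 188, and then y* = 297 - 0.585·188 = 187.

x* ≈ 188, y* ≈ 187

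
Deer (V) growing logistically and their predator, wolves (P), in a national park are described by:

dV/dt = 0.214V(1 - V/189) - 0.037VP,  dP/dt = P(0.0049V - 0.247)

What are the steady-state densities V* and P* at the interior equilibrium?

V* ≈ 50.4, P* ≈ 4.24

From dP/dt = 0 with P > 0: 0.0049V* = 0.247, so V* = 50.4.
Substitute into dV/dt = 0: 0.214(1 - 50.4/189) = 0.037P*.
The bracket is 0.733, giving P* = 0.157/0.037 = 4.24.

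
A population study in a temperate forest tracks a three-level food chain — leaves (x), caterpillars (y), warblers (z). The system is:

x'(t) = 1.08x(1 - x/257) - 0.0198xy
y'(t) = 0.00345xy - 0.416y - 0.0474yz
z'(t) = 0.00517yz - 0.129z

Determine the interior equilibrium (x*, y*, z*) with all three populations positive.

From dz/dt = 0: 0.00517y* = 0.129, so y* = 25.
From dx/dt = 0: 1.08(1 - x*/257) = 0.0198·25, giving x* = 257·(1 - 0.457) = 139.
From dy/dt = 0: 0.00345·139 - 0.416 = 0.0474z*, so z* = 0.0651/0.0474 = 1.37.

x* ≈ 139, y* ≈ 25, z* ≈ 1.37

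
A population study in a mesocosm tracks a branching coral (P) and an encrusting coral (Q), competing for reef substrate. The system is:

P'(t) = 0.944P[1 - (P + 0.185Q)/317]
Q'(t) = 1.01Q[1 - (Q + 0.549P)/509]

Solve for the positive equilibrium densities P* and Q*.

Setting both brackets to zero gives the nullclines P + 0.185Q = 317 and 0.549P + Q = 509.
Substituting Q = 509 - 0.549P into the first: P(1 - 0.185·0.549) = 317 - 0.185·509.
So P* = 223/0.898 = 248, and then Q* = 509 - 0.549·248 = 373.

P* ≈ 248, Q* ≈ 373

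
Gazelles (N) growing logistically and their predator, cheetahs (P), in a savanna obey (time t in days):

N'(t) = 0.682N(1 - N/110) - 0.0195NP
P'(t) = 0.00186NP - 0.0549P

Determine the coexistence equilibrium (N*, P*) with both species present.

N* ≈ 29.5, P* ≈ 25.6

From dP/dt = 0 with P > 0: 0.00186N* = 0.0549, so N* = 29.5.
Substitute into dN/dt = 0: 0.682(1 - 29.5/110) = 0.0195P*.
The bracket is 0.732, giving P* = 0.499/0.0195 = 25.6.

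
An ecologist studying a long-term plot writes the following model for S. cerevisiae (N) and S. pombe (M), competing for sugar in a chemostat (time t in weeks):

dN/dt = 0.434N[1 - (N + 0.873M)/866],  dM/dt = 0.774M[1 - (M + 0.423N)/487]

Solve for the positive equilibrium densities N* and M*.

Setting both brackets to zero gives the nullclines N + 0.873M = 866 and 0.423N + M = 487.
Substituting M = 487 - 0.423N into the first: N(1 - 0.873·0.423) = 866 - 0.873·487.
So N* = 441/0.631 = 699, and then M* = 487 - 0.423·699 = 191.

N* ≈ 699, M* ≈ 191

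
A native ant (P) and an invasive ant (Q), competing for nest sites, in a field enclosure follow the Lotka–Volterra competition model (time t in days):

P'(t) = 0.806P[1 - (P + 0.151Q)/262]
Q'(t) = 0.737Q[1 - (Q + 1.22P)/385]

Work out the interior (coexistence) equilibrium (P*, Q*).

Setting both brackets to zero gives the nullclines P + 0.151Q = 262 and 1.22P + Q = 385.
Substituting Q = 385 - 1.22P into the first: P(1 - 0.151·1.22) = 262 - 0.151·385.
So P* = 204/0.816 = 250, and then Q* = 385 - 1.22·250 = 80.1.

P* ≈ 250, Q* ≈ 80.1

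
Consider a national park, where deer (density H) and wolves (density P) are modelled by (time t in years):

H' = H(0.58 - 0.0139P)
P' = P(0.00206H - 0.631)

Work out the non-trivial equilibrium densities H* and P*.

H* ≈ 306, P* ≈ 41.7

Set dP/dt = 0 with P > 0: 0.00206H - 0.631 = 0, so H* = 0.631/0.00206 = 306.
Set dH/dt = 0 with H > 0: 0.58 - 0.0139P = 0, so P* = 0.58/0.0139 = 41.7.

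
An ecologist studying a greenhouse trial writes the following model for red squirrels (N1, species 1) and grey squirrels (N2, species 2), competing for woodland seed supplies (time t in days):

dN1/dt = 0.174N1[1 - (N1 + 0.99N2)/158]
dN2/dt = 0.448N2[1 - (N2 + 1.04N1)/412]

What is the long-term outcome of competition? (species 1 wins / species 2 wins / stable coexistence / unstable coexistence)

species 2 excludes species 1

Compare the nullcline intercepts: K1/α12 = 158/0.99 = 160 < K2 = 412; K2/α21 = 412/1.04 = 396 > K1 = 158.
Since the inequalities point opposite ways, species 2 can invade but species 1 cannot.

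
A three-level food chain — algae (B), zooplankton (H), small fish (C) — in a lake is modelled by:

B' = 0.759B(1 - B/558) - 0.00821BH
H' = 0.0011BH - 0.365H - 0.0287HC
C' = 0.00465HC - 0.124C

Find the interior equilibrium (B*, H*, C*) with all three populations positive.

From dC/dt = 0: 0.00465H* = 0.124, so H* = 26.7.
From dB/dt = 0: 0.759(1 - B*/558) = 0.00821·26.7, giving B* = 558·(1 - 0.288) = 397.
From dH/dt = 0: 0.0011·397 - 0.365 = 0.0287C*, so C* = 0.0717/0.0287 = 2.5.

B* ≈ 397, H* ≈ 26.7, C* ≈ 2.5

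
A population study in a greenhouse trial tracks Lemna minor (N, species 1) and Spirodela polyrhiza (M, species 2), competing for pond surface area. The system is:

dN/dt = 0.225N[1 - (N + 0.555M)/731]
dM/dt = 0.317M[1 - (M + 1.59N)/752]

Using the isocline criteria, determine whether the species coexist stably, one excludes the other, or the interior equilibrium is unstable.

Compare the nullcline intercepts: K1/α12 = 731/0.555 = 1320 > K2 = 752; K2/α21 = 752/1.59 = 473 < K1 = 731.
Since the inequalities point opposite ways, species 1 can invade but species 2 cannot.

species 1 excludes species 2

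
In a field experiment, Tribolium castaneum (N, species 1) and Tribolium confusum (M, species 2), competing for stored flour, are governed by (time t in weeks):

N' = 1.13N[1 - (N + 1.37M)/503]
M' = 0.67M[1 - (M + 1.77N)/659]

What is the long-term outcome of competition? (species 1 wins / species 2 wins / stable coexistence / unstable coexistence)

Compare the nullcline intercepts: K1/α12 = 503/1.37 = 367 < K2 = 659; K2/α21 = 659/1.77 = 372 < K1 = 503.
Since both are reversed, neither can invade when rare; the interior point is a saddle.

unstable coexistence (outcome depends on initial conditions)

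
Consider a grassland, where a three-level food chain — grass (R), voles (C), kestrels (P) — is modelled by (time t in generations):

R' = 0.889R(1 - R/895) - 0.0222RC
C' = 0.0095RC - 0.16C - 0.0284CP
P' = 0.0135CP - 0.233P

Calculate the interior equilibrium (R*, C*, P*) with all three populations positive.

From dP/dt = 0: 0.0135C* = 0.233, so C* = 17.3.
From dR/dt = 0: 0.889(1 - R*/895) = 0.0222·17.3, giving R* = 895·(1 - 0.431) = 509.
From dC/dt = 0: 0.0095·509 - 0.16 = 0.0284P*, so P* = 4.68/0.0284 = 165.

R* ≈ 509, C* ≈ 17.3, P* ≈ 165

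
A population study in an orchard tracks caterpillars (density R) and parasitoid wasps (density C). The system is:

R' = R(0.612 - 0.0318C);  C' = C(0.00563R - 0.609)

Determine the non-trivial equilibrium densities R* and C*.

Set dC/dt = 0 with C > 0: 0.00563R - 0.609 = 0, so R* = 0.609/0.00563 = 108.
Set dR/dt = 0 with R > 0: 0.612 - 0.0318C = 0, so C* = 0.612/0.0318 = 19.2.

R* ≈ 108, C* ≈ 19.2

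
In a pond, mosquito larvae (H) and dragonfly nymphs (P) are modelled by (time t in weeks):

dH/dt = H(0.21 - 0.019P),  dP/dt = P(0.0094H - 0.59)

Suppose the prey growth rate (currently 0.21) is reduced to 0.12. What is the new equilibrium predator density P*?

P* ≈ 6.32

At the interior fixed point, setting dH/dt = 0 with H > 0 fixes P* = (prey growth rate)/(HP coefficient) — independent of the other coefficients.
With the change, P* = 0.12/0.019 = 6.32; it falls from 11.1.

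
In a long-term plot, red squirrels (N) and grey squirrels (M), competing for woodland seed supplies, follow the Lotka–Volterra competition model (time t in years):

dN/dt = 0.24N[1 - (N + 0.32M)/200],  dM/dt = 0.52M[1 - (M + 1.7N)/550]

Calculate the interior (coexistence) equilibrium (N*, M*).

N* ≈ 52.6, M* ≈ 461

Setting both brackets to zero gives the nullclines N + 0.32M = 200 and 1.7N + M = 550.
Substituting M = 550 - 1.7N into the first: N(1 - 0.32·1.7) = 200 - 0.32·550.
So N* = 24/0.456 = 52.6, and then M* = 550 - 1.7·52.6 = 461.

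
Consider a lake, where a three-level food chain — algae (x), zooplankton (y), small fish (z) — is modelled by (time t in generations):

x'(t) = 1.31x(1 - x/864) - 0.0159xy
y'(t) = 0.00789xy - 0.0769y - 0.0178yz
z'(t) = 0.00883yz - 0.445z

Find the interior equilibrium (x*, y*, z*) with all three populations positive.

From dz/dt = 0: 0.00883y* = 0.445, so y* = 50.4.
From dx/dt = 0: 1.31(1 - x*/864) = 0.0159·50.4, giving x* = 864·(1 - 0.612) = 336.
From dy/dt = 0: 0.00789·336 - 0.0769 = 0.0178z*, so z* = 2.57/0.0178 = 144.

x* ≈ 336, y* ≈ 50.4, z* ≈ 144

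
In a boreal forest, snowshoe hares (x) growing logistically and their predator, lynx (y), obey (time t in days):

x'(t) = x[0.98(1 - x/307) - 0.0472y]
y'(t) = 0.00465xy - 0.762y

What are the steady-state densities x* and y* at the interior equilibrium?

From dy/dt = 0 with y > 0: 0.00465x* = 0.762, so x* = 164.
Substitute into dx/dt = 0: 0.98(1 - 164/307) = 0.0472y*.
The bracket is 0.466, giving y* = 0.457/0.0472 = 9.68.

x* ≈ 164, y* ≈ 9.68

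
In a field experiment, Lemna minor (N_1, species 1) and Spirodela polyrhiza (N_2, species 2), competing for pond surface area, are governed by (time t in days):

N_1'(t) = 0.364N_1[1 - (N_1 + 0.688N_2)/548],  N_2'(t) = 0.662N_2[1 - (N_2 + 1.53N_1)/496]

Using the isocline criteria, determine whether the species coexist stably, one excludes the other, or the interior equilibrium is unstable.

species 1 excludes species 2

Compare the nullcline intercepts: K1/α12 = 548/0.688 = 797 > K2 = 496; K2/α21 = 496/1.53 = 324 < K1 = 548.
Since the inequalities point opposite ways, species 1 can invade but species 2 cannot.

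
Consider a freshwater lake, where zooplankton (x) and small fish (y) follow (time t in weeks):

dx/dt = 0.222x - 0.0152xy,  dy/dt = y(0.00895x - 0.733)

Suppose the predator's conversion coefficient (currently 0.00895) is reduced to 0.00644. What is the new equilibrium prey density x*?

x* ≈ 114

At the interior fixed point, setting dy/dt = 0 with y > 0 fixes x* = (predator death rate)/(xy coefficient) — independent of the other coefficients.
With the change, x* = 0.733/0.00644 = 114; it rises from 81.9.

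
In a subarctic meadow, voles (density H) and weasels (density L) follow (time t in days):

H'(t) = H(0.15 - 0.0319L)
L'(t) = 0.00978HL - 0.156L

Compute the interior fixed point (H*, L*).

H* ≈ 16, L* ≈ 4.7

Set dL/dt = 0 with L > 0: 0.00978H - 0.156 = 0, so H* = 0.156/0.00978 = 16.
Set dH/dt = 0 with H > 0: 0.15 - 0.0319L = 0, so L* = 0.15/0.0319 = 4.7.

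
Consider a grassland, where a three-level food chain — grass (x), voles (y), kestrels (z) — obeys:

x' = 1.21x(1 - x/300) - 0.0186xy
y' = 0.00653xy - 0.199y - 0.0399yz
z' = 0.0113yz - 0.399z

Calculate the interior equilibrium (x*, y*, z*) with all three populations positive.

x* ≈ 137, y* ≈ 35.3, z* ≈ 17.5

From dz/dt = 0: 0.0113y* = 0.399, so y* = 35.3.
From dx/dt = 0: 1.21(1 - x*/300) = 0.0186·35.3, giving x* = 300·(1 - 0.543) = 137.
From dy/dt = 0: 0.00653·137 - 0.199 = 0.0399z*, so z* = 0.697/0.0399 = 17.5.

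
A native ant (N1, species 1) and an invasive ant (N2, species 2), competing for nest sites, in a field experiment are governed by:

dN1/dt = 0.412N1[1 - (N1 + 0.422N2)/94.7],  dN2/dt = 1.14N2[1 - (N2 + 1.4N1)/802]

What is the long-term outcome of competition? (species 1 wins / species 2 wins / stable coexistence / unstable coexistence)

Compare the nullcline intercepts: K1/α12 = 94.7/0.422 = 224 < K2 = 802; K2/α21 = 802/1.4 = 573 > K1 = 94.7.
Since the inequalities point opposite ways, species 2 can invade but species 1 cannot.

species 2 excludes species 1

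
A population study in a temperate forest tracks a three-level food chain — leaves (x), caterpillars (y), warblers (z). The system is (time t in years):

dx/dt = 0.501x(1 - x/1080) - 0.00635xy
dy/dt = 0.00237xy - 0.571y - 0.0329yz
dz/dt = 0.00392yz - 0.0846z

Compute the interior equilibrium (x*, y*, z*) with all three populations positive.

From dz/dt = 0: 0.00392y* = 0.0846, so y* = 21.6.
From dx/dt = 0: 0.501(1 - x*/1080) = 0.00635·21.6, giving x* = 1080·(1 - 0.274) = 785.
From dy/dt = 0: 0.00237·785 - 0.571 = 0.0329z*, so z* = 1.29/0.0329 = 39.2.

x* ≈ 785, y* ≈ 21.6, z* ≈ 39.2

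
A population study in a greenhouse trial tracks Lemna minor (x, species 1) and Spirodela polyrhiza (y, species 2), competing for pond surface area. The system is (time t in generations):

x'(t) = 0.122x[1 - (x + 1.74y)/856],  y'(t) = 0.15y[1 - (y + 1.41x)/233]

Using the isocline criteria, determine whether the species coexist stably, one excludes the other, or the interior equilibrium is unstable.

Compare the nullcline intercepts: K1/α12 = 856/1.74 = 492 > K2 = 233; K2/α21 = 233/1.41 = 165 < K1 = 856.
Since the inequalities point opposite ways, species 1 can invade but species 2 cannot.

species 1 excludes species 2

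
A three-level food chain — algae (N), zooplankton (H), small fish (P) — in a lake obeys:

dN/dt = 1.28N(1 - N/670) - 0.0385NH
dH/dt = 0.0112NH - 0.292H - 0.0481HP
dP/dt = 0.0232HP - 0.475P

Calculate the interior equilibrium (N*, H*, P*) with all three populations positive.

From dP/dt = 0: 0.0232H* = 0.475, so H* = 20.5.
From dN/dt = 0: 1.28(1 - N*/670) = 0.0385·20.5, giving N* = 670·(1 - 0.616) = 257.
From dH/dt = 0: 0.0112·257 - 0.292 = 0.0481P*, so P* = 2.59/0.0481 = 53.9.

N* ≈ 257, H* ≈ 20.5, P* ≈ 53.9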